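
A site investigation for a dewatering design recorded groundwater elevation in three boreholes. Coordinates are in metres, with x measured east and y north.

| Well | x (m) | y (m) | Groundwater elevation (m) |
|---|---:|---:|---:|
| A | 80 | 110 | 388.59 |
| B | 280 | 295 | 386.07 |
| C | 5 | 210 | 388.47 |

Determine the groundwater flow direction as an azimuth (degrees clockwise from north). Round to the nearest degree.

Three-point gradient (reference A): Δ to B = (200, 185, -2.52), Δ to C = (-75, 100, -0.12).
∂h/∂x = -0.006784, ∂h/∂y = -0.006288 (det = 33875).
Flow direction (−∇h) has components (+0.006784 E, +0.006288 N).
Azimuth = atan2(E, N) = atan2(+0.006784, +0.006288) = 47.2° ≈ 047°.

047°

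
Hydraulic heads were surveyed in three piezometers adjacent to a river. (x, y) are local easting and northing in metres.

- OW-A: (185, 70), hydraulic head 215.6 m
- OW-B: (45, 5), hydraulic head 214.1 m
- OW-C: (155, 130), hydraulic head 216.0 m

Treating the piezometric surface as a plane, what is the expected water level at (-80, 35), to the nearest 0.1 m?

Differences from OW-A: to OW-B (Δx, Δy, Δh) = (-140, -65, -1.5); to OW-C = (-30, 60, +0.4).
Solve a·Δx + b·Δy = Δh: det = (-140)·60 − (-30)·(-65) = -10350.
∂h/∂x = [(-1.5)·60 − (+0.4)·(-65)] / -10350 = +0.006184
∂h/∂y = [(-140)·(+0.4) − (-30)·(-1.5)] / -10350 = +0.009758
h(-80, 35) = 215.6 + (+0.006184)·(-265) + (+0.009758)·(-35) = 215.6 -1.639 -0.342 = 213.620 m.

213.6 m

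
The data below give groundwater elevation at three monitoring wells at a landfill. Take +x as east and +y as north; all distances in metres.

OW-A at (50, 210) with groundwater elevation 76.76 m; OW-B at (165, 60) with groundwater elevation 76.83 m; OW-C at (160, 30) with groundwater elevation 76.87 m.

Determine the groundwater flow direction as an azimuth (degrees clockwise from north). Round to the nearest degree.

With h = a·x + b·y + c and OW-A as origin, the differences give:
  115·a + (-150)·b = +0.07
  110·a + (-180)·b = +0.11
Eliminate b (×(-180) and ×(-150), subtract): -4200·a = 3.900 → a = ∂h/∂x = -0.0009286
Back-substitute: b = ∂h/∂y = -0.001179.
Flow direction (−∇h) has components (+0.0009286 E, +0.001179 N).
Azimuth = atan2(E, N) = atan2(+0.0009286, +0.001179) = 38.2° ≈ 038°.

038°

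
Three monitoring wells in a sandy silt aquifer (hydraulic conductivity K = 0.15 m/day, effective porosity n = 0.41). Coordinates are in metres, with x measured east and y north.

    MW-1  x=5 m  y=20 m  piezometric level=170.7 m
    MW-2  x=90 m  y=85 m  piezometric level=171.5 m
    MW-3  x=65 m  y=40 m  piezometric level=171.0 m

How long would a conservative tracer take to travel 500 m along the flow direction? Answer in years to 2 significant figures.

360 years

Taking MW-1 as reference: MW-2−MW-1 = (85, 65, +0.8); MW-3−MW-1 = (60, 20, +0.3).
Determinant of the coordinate differences = 85·20 − 60·65 = -2200.
∂h/∂x = [(+0.8)·20 − (+0.3)·65] / -2200 = +0.001591
∂h/∂y = [85·(+0.3) − 60·(+0.8)] / -2200 = +0.01023
|∇h| = √(0.001591² + 0.01023²) = 0.01035
Seepage velocity v = K·i/n = 0.15 × 0.01035 / 0.41 = 0.003787 m/day.
t = 500 / 0.003787 = 1.32e+05 days = 361 years.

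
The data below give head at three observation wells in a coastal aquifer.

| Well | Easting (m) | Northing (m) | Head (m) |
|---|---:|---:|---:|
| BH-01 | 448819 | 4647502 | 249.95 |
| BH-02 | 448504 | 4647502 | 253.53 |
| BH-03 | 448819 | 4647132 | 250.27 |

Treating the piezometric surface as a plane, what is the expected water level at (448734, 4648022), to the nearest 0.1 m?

250.5 m

∂h/∂x = (253.53 − 249.95) / (448504 − 448819) = -0.01137
∂h/∂y = (250.27 − 249.95) / (4647132 − 4647502) = -0.0008649
h(448734, 4648022) = 249.95 + (-0.01137)·(-85) + (-0.0008649)·(520) = 249.95 +0.966 -0.450 = 250.466 m.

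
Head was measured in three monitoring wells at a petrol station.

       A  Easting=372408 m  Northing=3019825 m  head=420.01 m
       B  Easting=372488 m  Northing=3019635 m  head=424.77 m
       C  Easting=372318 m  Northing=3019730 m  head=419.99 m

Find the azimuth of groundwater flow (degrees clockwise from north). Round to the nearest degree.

Three-point gradient (reference A): Δ to B = (80, -190, +4.76), Δ to C = (-90, -95, -0.02).
∂h/∂x = +0.01846, ∂h/∂y = -0.01728 (det = -24700).
Flow direction (−∇h) has components (-0.01846 E, +0.01728 N).
Azimuth = atan2(E, N) = atan2(-0.01846, +0.01728) = 313.1° ≈ 313°.

313°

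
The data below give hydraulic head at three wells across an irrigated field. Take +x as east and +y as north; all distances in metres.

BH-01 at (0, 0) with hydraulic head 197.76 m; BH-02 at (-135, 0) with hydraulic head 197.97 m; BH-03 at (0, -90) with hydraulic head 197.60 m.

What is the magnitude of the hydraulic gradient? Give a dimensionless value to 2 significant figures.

0.0024

∂h/∂x = (197.97 − 197.76) / (-135 − 0) = -0.001556
∂h/∂y = (197.60 − 197.76) / (-90 − 0) = +0.001778
|∇h| = √(-0.001556² + 0.001778²) = 0.002363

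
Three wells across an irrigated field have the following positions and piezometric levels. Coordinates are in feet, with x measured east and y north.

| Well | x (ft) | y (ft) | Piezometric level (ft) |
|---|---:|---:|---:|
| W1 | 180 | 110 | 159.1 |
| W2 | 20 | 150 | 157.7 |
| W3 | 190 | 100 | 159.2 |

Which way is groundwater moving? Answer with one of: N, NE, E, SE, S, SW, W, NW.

W

Taking W1 as reference: W2−W1 = (-160, 40, -1.4); W3−W1 = (10, -10, +0.1).
Solve a·Δx + b·Δy = Δh: det = (-160)·(-10) − 10·40 = 1200.
∂h/∂x = [(-1.4)·(-10) − (+0.1)·40] / 1200 = +0.008333
∂h/∂y = [(-160)·(+0.1) − 10·(-1.4)] / 1200 = -0.001667
Flow = −∇h = (-0.008333 east, +0.001667 north), which points west.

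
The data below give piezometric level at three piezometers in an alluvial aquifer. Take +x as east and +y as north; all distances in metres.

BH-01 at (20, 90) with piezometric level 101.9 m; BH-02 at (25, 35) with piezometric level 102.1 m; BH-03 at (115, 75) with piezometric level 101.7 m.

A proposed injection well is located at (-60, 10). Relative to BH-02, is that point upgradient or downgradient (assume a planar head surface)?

upgradient

Differences from BH-01: to BH-02 (Δx, Δy, Δh) = (5, -55, +0.2); to BH-03 = (95, -15, -0.2).
Determinant of the coordinate differences = 5·(-15) − 95·(-55) = 5150.
∂h/∂x = [(+0.2)·(-15) − (-0.2)·(-55)] / 5150 = -0.002718
∂h/∂y = [5·(-0.2) − 95·(+0.2)] / 5150 = -0.003883
Head at (-60, 10) = 101.9 + (-0.002718)·(-80) + (-0.003883)·(-80) = 102.43 m.
That is higher than the 102.1 m at BH-02, so the point is upgradient.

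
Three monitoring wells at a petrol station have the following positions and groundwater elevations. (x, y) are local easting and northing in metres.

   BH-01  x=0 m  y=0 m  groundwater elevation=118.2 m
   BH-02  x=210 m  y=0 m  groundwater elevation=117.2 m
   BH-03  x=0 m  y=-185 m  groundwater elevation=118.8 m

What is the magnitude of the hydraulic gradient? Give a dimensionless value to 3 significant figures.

0.00576

∂h/∂x = (117.2 − 118.2) / (210 − 0) = -0.004762
∂h/∂y = (118.8 − 118.2) / (-185 − 0) = -0.003243
|∇h| = √(-0.004762² + -0.003243²) = 0.005761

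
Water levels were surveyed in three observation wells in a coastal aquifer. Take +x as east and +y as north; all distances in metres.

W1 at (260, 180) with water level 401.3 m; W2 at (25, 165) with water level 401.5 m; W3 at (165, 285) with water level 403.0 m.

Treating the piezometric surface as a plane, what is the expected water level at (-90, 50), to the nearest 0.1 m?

400.0 m

With h = a·x + b·y + c and W1 as origin, the differences give:
  (-235)·a + (-15)·b = +0.2
  (-95)·a + 105·b = +1.7
Eliminate b (×105 and ×(-15), subtract): -26100·a = 46.50 → a = ∂h/∂x = -0.001782
Back-substitute: b = ∂h/∂y = +0.01458.
h(-90, 50) = 401.3 + (-0.001782)·(-350) + (+0.01458)·(-130) = 401.3 +0.624 -1.895 = 400.028 m.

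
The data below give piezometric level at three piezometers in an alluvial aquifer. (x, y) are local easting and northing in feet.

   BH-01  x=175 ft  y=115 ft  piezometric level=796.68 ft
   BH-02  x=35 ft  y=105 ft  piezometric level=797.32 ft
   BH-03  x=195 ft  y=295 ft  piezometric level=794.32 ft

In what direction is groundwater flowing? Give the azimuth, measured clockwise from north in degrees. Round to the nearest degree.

Differences from BH-01: to BH-02 (Δx, Δy, Δh) = (-140, -10, +0.64); to BH-03 = (20, 180, -2.36).
Solve a·Δx + b·Δy = Δh: det = (-140)·180 − 20·(-10) = -25000.
∂h/∂x = [(+0.64)·180 − (-2.36)·(-10)] / -25000 = -0.003664
∂h/∂y = [(-140)·(-2.36) − 20·(+0.64)] / -25000 = -0.01270
Flow direction (−∇h) has components (+0.003664 E, +0.01270 N).
Azimuth = atan2(E, N) = atan2(+0.003664, +0.01270) = 16.1° ≈ 016°.

016°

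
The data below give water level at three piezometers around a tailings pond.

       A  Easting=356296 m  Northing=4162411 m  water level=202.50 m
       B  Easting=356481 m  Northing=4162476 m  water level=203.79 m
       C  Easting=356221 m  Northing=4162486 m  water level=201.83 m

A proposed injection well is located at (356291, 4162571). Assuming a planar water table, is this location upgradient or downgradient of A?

With h = a·x + b·y + c and A as origin, the differences give:
  185·a + 65·b = +1.29
  (-75)·a + 75·b = -0.67
Eliminate b (×75 and ×65, subtract): 18750·a = 140.300 → a = ∂h/∂x = +0.007483
Back-substitute: b = ∂h/∂y = -0.001451.
Head at (356291, 4162571) = 202.50 + (+0.007483)·(-5) + (-0.001451)·(160) = 202.23 m.
That is lower than the 202.50 m at A, so the point is downgradient.

downgradient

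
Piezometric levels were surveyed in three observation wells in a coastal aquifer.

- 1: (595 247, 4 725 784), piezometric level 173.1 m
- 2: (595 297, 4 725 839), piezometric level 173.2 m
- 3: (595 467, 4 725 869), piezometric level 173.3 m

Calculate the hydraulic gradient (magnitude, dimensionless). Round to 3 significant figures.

Three-point gradient (reference 1): Δ to 2 = (50, 55, +0.1), Δ to 3 = (220, 85, +0.2).
∂h/∂x = +0.0003185, ∂h/∂y = +0.001529 (det = -7850).
|∇h| = √(0.0003185² + 0.001529²) = 0.001562

0.00156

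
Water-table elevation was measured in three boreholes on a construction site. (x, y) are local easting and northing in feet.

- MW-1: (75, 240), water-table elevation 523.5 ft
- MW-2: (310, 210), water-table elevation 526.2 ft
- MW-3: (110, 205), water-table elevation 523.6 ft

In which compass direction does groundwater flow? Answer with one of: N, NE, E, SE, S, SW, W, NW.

SW

Taking MW-1 as reference: MW-2−MW-1 = (235, -30, +2.7); MW-3−MW-1 = (35, -35, +0.1).
Solve a·Δx + b·Δy = Δh: det = 235·(-35) − 35·(-30) = -7175.
∂h/∂x = [(+2.7)·(-35) − (+0.1)·(-30)] / -7175 = +0.01275
∂h/∂y = [235·(+0.1) − 35·(+2.7)] / -7175 = +0.009895
Flow = −∇h = (-0.01275 east, -0.009895 north), which points southwest.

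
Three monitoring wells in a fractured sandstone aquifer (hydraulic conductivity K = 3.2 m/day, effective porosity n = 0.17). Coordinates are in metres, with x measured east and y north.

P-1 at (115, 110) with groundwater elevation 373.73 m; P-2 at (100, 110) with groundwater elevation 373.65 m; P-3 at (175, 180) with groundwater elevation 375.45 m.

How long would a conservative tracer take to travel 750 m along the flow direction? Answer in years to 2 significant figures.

Taking P-1 as reference: P-2−P-1 = (-15, 0, -0.08); P-3−P-1 = (60, 70, +1.72).
Solve a·Δx + b·Δy = Δh: det = (-15)·70 − 60·0 = -1050.
∂h/∂x = [(-0.08)·70 − (+1.72)·0] / -1050 = +0.005333
∂h/∂y = [(-15)·(+1.72) − 60·(-0.08)] / -1050 = +0.02000
|∇h| = √(0.005333² + 0.02000²) = 0.0207
Seepage velocity v = K·i/n = 3.2 × 0.0207 / 0.17 = 0.3896 m/day.
t = 750 / 0.3896 = 1925 days = 5.27 years.

5.3 years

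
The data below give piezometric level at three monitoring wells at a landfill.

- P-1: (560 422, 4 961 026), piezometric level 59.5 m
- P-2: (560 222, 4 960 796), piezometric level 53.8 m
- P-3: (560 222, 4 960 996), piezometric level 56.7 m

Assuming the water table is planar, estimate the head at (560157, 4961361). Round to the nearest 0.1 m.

With h = a·x + b·y + c and P-1 as origin, the differences give:
  (-200)·a + (-230)·b = -5.7
  (-200)·a + (-30)·b = -2.8
Eliminate b (×(-30) and ×(-230), subtract): -40000·a = -473.00 → a = ∂h/∂x = +0.01182
Back-substitute: b = ∂h/∂y = +0.01450.
h(560157, 4961361) = 59.5 + (+0.01182)·(-265) + (+0.01450)·(335) = 59.5 -3.134 +4.858 = 61.224 m.

61.2 m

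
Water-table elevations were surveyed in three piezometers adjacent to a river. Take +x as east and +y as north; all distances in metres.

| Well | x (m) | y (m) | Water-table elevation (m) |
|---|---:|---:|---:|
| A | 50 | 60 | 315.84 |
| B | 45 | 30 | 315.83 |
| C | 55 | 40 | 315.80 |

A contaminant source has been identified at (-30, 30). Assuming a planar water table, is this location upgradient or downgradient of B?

upgradient

Taking A as reference: B−A = (-5, -30, -0.01); C−A = (5, -20, -0.04).
Solve a·Δx + b·Δy = Δh: det = (-5)·(-20) − 5·(-30) = 250.
∂h/∂x = [(-0.01)·(-20) − (-0.04)·(-30)] / 250 = -0.004000
∂h/∂y = [(-5)·(-0.04) − 5·(-0.01)] / 250 = +0.0010000
Head at (-30, 30) = 315.84 + (-0.004000)·(-80) + (+0.0010000)·(-30) = 316.13 m.
That is higher than the 315.83 m at B, so the point is upgradient.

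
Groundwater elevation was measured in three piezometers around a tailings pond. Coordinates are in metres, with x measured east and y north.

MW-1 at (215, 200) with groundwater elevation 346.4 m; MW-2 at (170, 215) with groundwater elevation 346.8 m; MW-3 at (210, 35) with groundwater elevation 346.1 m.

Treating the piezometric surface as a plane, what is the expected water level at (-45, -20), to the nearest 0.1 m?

348.1 m

Differences from MW-1: to MW-2 (Δx, Δy, Δh) = (-45, 15, +0.4); to MW-3 = (-5, -165, -0.3).
Determinant of the coordinate differences = (-45)·(-165) − (-5)·15 = 7500.
∂h/∂x = [(+0.4)·(-165) − (-0.3)·15] / 7500 = -0.008200
∂h/∂y = [(-45)·(-0.3) − (-5)·(+0.4)] / 7500 = +0.002067
h(-45, -20) = 346.4 + (-0.008200)·(-260) + (+0.002067)·(-220) = 346.4 +2.132 -0.455 = 348.077 m.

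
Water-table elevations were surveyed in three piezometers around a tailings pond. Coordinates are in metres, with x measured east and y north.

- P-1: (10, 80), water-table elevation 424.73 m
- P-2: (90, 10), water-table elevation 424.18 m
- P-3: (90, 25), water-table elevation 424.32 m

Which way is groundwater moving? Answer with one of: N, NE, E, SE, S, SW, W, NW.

Taking P-1 as reference: P-2−P-1 = (80, -70, -0.55); P-3−P-1 = (80, -55, -0.41).
Determinant of the coordinate differences = 80·(-55) − 80·(-70) = 1200.
∂h/∂x = [(-0.55)·(-55) − (-0.41)·(-70)] / 1200 = +0.001292
∂h/∂y = [80·(-0.41) − 80·(-0.55)] / 1200 = +0.009333
Flow = −∇h = (-0.001292 east, -0.009333 north), which points south.

S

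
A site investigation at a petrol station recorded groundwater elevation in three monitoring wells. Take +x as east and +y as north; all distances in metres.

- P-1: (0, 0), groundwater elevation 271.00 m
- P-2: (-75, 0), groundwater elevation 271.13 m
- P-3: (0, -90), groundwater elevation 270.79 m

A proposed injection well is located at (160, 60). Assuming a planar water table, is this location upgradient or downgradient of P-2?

∂h/∂x = (271.13 − 271.00) / (-75 − 0) = -0.001733
∂h/∂y = (270.79 − 271.00) / (-90 − 0) = +0.002333
Head at (160, 60) = 271.00 + (-0.001733)·(160) + (+0.002333)·(60) = 270.86 m.
That is lower than the 271.13 m at P-2, so the point is downgradient.

downgradient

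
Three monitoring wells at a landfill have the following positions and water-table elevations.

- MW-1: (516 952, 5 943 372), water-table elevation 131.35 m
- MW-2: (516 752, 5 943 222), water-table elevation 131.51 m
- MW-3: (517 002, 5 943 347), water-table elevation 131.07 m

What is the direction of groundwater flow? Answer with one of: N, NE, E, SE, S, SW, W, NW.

With h = a·x + b·y + c and MW-1 as origin, the differences give:
  (-200)·a + (-150)·b = +0.16
  50·a + (-25)·b = -0.28
Eliminate b (×(-25) and ×(-150), subtract): 12500·a = -46.000 → a = ∂h/∂x = -0.003680
Back-substitute: b = ∂h/∂y = +0.003840.
Flow = −∇h = (+0.003680 east, -0.003840 north), which points southeast.

SE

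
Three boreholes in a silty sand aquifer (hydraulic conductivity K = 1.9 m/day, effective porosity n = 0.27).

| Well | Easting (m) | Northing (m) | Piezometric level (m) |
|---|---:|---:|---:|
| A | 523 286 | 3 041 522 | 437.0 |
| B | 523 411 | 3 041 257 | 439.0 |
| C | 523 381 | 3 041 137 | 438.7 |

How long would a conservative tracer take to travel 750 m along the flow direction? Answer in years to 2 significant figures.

21 years

Taking A as reference: B−A = (125, -265, +2.0); C−A = (95, -385, +1.7).
Solve a·Δx + b·Δy = Δh: det = 125·(-385) − 95·(-265) = -22950.
∂h/∂x = [(+2.0)·(-385) − (+1.7)·(-265)] / -22950 = +0.01392
∂h/∂y = [125·(+1.7) − 95·(+2.0)] / -22950 = -0.0009804
|∇h| = √(0.01392² + -0.0009804²) = 0.01395
Seepage velocity v = K·i/n = 1.9 × 0.01395 / 0.27 = 0.09817 m/day.
t = 750 / 0.09817 = 7640 days = 20.9 years.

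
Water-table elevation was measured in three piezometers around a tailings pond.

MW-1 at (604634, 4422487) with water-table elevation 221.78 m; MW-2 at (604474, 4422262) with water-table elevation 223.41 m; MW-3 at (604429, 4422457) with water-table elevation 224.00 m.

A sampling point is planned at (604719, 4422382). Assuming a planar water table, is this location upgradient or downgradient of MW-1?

Three-point gradient (reference MW-1): Δ to MW-2 = (-160, -225, +1.63), Δ to MW-3 = (-205, -30, +2.22).
∂h/∂x = -0.01090, ∂h/∂y = +0.0005094 (det = -41325).
Head at (604719, 4422382) = 221.78 + (-0.01090)·(85) + (+0.0005094)·(-105) = 220.80 m.
That is lower than the 221.78 m at MW-1, so the point is downgradient.

downgradient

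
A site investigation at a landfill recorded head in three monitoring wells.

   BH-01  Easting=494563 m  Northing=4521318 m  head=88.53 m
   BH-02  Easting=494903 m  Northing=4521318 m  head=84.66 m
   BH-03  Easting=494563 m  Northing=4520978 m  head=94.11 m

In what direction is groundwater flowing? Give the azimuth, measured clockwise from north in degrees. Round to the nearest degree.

035°

∂h/∂x = (84.66 − 88.53) / (494903 − 494563) = -0.01138
∂h/∂y = (94.11 − 88.53) / (4520978 − 4521318) = -0.01641
Flow direction (−∇h) has components (+0.01138 E, +0.01641 N).
Azimuth = atan2(E, N) = atan2(+0.01138, +0.01641) = 34.7° ≈ 035°.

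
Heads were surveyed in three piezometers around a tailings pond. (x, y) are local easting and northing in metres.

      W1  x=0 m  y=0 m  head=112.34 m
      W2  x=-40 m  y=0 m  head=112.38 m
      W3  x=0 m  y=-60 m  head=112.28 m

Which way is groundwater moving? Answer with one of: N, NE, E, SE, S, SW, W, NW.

SE

∂h/∂x = (112.38 − 112.34) / (-40 − 0) = -0.0010000
∂h/∂y = (112.28 − 112.34) / (-60 − 0) = +0.001000
Flow = −∇h = (+0.0010000 east, -0.001000 north), which points southeast.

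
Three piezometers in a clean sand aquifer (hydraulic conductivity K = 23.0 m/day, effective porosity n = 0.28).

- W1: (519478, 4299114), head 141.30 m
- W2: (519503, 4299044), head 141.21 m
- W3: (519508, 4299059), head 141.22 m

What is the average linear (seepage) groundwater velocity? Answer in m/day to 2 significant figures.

0.11 m/day

Taking W1 as reference: W2−W1 = (25, -70, -0.09); W3−W1 = (30, -55, -0.08).
Determinant of the coordinate differences = 25·(-55) − 30·(-70) = 725.
∂h/∂x = [(-0.09)·(-55) − (-0.08)·(-70)] / 725 = -0.0008966
∂h/∂y = [25·(-0.08) − 30·(-0.09)] / 725 = +0.0009655
|∇h| = √(-0.0008966² + 0.0009655²) = 0.001318
Seepage velocity v = K·i/n = 23.0 × 0.001318 / 0.28 = 0.1083 m/day.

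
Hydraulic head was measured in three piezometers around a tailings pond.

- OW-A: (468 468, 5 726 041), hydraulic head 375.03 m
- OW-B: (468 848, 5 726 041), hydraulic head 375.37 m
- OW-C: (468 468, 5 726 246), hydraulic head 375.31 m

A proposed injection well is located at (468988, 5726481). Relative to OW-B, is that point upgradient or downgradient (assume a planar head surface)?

∂h/∂x = (375.37 − 375.03) / (468848 − 468468) = +0.0008947
∂h/∂y = (375.31 − 375.03) / (5726246 − 5726041) = +0.001366
Head at (468988, 5726481) = 375.03 + (+0.0008947)·(520) + (+0.001366)·(440) = 376.10 m.
That is higher than the 375.37 m at OW-B, so the point is upgradient.

upgradient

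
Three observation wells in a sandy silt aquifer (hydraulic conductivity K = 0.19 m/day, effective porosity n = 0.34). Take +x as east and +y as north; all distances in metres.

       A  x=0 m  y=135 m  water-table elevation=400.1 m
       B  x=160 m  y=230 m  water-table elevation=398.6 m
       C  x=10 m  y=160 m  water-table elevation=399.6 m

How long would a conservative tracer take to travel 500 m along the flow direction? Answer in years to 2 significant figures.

110 years

With h = a·x + b·y + c and A as origin, the differences give:
  160·a + 95·b = -1.5
  10·a + 25·b = -0.5
Eliminate b (×25 and ×95, subtract): 3050·a = 10.00 → a = ∂h/∂x = +0.003279
Back-substitute: b = ∂h/∂y = -0.02131.
|∇h| = √(0.003279² + -0.02131²) = 0.02156
Seepage velocity v = K·i/n = 0.19 × 0.02156 / 0.34 = 0.01205 m/day.
t = 500 / 0.01205 = 4.149e+04 days = 114 years.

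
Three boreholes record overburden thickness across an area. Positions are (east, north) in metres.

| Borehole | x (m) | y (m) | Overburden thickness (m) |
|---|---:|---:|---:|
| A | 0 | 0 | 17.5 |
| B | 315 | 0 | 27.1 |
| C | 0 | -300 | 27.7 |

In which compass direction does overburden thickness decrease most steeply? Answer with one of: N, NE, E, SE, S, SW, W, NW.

NW

∂d/∂x = (27.1 − 17.5) / (315 − 0) = +0.03048
∂d/∂y = (27.7 − 17.5) / (-300 − 0) = -0.03400
Steepest decrease is along −∇f = (-0.03048 E, +0.03400 N) → northwest.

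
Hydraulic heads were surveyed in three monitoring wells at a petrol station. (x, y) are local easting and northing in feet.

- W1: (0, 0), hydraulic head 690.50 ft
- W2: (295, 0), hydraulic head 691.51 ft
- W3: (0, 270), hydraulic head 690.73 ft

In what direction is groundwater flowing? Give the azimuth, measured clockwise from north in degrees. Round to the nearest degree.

256°

∂h/∂x = (691.51 − 690.50) / (295 − 0) = +0.003424
∂h/∂y = (690.73 − 690.50) / (270 − 0) = +0.0008519
Flow direction (−∇h) has components (-0.003424 E, -0.0008519 N).
Azimuth = atan2(E, N) = atan2(-0.003424, -0.0008519) = 256.0° ≈ 256°.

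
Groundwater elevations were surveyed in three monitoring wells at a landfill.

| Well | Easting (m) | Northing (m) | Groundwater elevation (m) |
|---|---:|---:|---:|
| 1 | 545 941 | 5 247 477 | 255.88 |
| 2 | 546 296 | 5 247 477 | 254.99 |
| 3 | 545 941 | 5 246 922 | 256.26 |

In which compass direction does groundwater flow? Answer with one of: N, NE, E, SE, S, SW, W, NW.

E

∂h/∂x = (254.99 − 255.88) / (546296 − 545941) = -0.002507
∂h/∂y = (256.26 − 255.88) / (5246922 − 5247477) = -0.0006847
Flow = −∇h = (+0.002507 east, +0.0006847 north), which points east.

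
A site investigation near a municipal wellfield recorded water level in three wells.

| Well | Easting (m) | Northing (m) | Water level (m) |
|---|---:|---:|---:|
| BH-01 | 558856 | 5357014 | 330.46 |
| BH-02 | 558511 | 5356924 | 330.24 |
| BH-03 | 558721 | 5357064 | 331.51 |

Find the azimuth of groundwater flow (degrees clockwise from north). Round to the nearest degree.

Three-point gradient (reference BH-01): Δ to BH-02 = (-345, -90, -0.22), Δ to BH-03 = (-135, 50, +1.05).
∂h/∂x = -0.002840, ∂h/∂y = +0.01333 (det = -29400).
Flow direction (−∇h) has components (+0.002840 E, -0.01333 N).
Azimuth = atan2(E, N) = atan2(+0.002840, -0.01333) = 168.0° ≈ 168°.

168°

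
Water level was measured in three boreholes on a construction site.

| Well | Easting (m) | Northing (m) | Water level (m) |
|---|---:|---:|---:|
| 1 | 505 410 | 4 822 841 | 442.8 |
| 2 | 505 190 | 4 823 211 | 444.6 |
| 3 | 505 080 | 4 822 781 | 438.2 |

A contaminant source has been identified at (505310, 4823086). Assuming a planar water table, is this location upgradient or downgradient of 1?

upgradient

Differences from 1: to 2 (Δx, Δy, Δh) = (-220, 370, +1.8); to 3 = (-330, -60, -4.6).
Solve a·Δx + b·Δy = Δh: det = (-220)·(-60) − (-330)·370 = 135300.
∂h/∂x = [(+1.8)·(-60) − (-4.6)·370] / 135300 = +0.01178
∂h/∂y = [(-220)·(-4.6) − (-330)·(+1.8)] / 135300 = +0.01187
Head at (505310, 4823086) = 442.8 + (+0.01178)·(-100) + (+0.01187)·(245) = 444.53 m.
That is higher than the 442.8 m at 1, so the point is upgradient.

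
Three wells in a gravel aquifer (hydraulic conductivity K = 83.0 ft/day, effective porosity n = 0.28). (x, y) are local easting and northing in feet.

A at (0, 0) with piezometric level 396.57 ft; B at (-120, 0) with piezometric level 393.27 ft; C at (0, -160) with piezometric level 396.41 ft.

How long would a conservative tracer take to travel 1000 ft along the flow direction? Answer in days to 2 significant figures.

120 days

∂h/∂x = (393.27 − 396.57) / (-120 − 0) = +0.02750
∂h/∂y = (396.41 − 396.57) / (-160 − 0) = +0.0010000
|∇h| = √(0.02750² + 0.0010000²) = 0.02752
Seepage velocity v = K·i/n = 83.0 × 0.02752 / 0.28 = 8.158 ft/day.
t = 1000 / 8.158 = 122.6 days.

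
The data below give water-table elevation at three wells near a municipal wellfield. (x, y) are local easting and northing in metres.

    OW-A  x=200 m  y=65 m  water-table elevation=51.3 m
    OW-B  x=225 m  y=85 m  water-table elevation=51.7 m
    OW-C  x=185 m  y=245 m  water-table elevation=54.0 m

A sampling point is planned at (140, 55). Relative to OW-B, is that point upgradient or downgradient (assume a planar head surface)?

downgradient

Differences from OW-A: to OW-B (Δx, Δy, Δh) = (25, 20, +0.4); to OW-C = (-15, 180, +2.7).
Solve a·Δx + b·Δy = Δh: det = 25·180 − (-15)·20 = 4800.
∂h/∂x = [(+0.4)·180 − (+2.7)·20] / 4800 = +0.003750
∂h/∂y = [25·(+2.7) − (-15)·(+0.4)] / 4800 = +0.01531
Head at (140, 55) = 51.3 + (+0.003750)·(-60) + (+0.01531)·(-10) = 50.92 m.
That is lower than the 51.7 m at OW-B, so the point is downgradient.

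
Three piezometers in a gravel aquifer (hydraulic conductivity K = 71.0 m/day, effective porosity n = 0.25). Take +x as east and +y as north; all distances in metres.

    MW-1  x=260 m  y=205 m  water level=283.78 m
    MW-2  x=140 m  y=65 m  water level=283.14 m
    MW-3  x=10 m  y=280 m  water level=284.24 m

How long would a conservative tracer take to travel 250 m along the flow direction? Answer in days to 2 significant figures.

Taking MW-1 as reference: MW-2−MW-1 = (-120, -140, -0.64); MW-3−MW-1 = (-250, 75, +0.46).
Solve a·Δx + b·Δy = Δh: det = (-120)·75 − (-250)·(-140) = -44000.
∂h/∂x = [(-0.64)·75 − (+0.46)·(-140)] / -44000 = -0.0003727
∂h/∂y = [(-120)·(+0.46) − (-250)·(-0.64)] / -44000 = +0.004891
|∇h| = √(-0.0003727² + 0.004891²) = 0.004905
Seepage velocity v = K·i/n = 71.0 × 0.004905 / 0.25 = 1.393 m/day.
t = 250 / 1.393 = 179.5 days.

180 days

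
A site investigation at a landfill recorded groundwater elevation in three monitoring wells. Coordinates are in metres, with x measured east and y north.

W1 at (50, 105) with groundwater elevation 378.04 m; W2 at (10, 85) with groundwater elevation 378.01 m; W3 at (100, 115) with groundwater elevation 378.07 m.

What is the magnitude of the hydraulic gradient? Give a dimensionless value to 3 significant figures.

Three-point gradient (reference W1): Δ to W2 = (-40, -20, -0.03), Δ to W3 = (50, 10, +0.03).
∂h/∂x = +0.0005000, ∂h/∂y = +0.0005000 (det = 600).
|∇h| = √(0.0005000² + 0.0005000²) = 0.0007071

0.000707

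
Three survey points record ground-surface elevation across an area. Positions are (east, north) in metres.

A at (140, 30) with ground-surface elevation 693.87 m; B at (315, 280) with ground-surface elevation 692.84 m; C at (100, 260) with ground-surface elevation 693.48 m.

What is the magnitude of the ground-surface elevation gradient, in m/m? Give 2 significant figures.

With z = a·x + b·y + c and A as origin, the differences give:
  175·a + 250·b = -1.03
  (-40)·a + 230·b = -0.39
Eliminate b (×230 and ×250, subtract): 50250·a = -139.400 → a = ∂z/∂x = -0.002774
Back-substitute: b = ∂z/∂y = -0.002178.
|∇f| = √(-0.002774² + -0.002178²) = 0.003527 m/m

0.0035 m/m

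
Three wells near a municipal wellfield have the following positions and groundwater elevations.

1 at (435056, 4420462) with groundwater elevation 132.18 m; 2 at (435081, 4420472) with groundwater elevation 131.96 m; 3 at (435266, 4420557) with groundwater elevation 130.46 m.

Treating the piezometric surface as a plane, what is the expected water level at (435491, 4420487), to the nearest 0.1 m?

126.6 m

Three-point gradient (reference 1): Δ to 2 = (25, 10, -0.22), Δ to 3 = (210, 95, -1.72).
∂h/∂x = -0.01345, ∂h/∂y = +0.01164 (det = 275).
h(435491, 4420487) = 132.18 + (-0.01345)·(435) + (+0.01164)·(25) = 132.18 -5.853 +0.291 = 126.618 m.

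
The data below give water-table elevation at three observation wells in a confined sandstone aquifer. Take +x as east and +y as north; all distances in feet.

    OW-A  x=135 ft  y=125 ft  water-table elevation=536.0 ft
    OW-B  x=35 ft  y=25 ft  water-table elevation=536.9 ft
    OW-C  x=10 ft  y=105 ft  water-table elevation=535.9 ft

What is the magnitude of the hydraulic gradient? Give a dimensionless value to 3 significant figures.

With h = a·x + b·y + c and OW-A as origin, the differences give:
  (-100)·a + (-100)·b = +0.9
  (-125)·a + (-20)·b = -0.1
Eliminate b (×(-20) and ×(-100), subtract): -10500·a = -28.00 → a = ∂h/∂x = +0.002667
Back-substitute: b = ∂h/∂y = -0.01167.
|∇h| = √(0.002667² + -0.01167²) = 0.01197

0.0120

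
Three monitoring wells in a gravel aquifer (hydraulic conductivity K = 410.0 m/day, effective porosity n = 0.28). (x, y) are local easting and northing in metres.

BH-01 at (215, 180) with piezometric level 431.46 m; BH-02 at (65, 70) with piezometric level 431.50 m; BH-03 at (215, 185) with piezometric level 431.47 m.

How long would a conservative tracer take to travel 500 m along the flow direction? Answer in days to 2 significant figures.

With h = a·x + b·y + c and BH-01 as origin, the differences give:
  (-150)·a + (-110)·b = +0.04
  0·a + 5·b = +0.01
Eliminate b (×5 and ×(-110), subtract): -750·a = 1.300 → a = ∂h/∂x = -0.001733
Back-substitute: b = ∂h/∂y = +0.002000.
|∇h| = √(-0.001733² + 0.002000²) = 0.002646
Seepage velocity v = K·i/n = 410.0 × 0.002646 / 0.28 = 3.874 m/day.
t = 500 / 3.874 = 129.1 days.

130 days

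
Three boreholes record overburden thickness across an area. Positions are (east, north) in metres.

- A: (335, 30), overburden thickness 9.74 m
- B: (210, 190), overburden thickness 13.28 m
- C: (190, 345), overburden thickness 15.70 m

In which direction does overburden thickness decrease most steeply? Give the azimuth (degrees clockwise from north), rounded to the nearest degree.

145°

Taking A as reference: B−A = (-125, 160, +3.54); C−A = (-145, 315, +5.96).
Solve a·Δx + b·Δy = Δd: det = (-125)·315 − (-145)·160 = -16175.
∂d/∂x = [(+3.54)·315 − (+5.96)·160] / -16175 = -0.009985
∂d/∂y = [(-125)·(+5.96) − (-145)·(+3.54)] / -16175 = +0.01432
Steepest decrease is along −∇f: components (+0.009985 E, -0.01432 N).
Azimuth = atan2(+0.009985, -0.01432) = 145.1° ≈ 145°.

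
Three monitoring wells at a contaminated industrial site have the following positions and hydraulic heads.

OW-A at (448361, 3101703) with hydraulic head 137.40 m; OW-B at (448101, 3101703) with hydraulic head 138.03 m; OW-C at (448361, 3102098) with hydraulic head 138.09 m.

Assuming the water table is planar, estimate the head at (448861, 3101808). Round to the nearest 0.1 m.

136.4 m

∂h/∂x = (138.03 − 137.40) / (448101 − 448361) = -0.002423
∂h/∂y = (138.09 − 137.40) / (3102098 − 3101703) = +0.001747
h(448861, 3101808) = 137.40 + (-0.002423)·(500) + (+0.001747)·(105) = 137.40 -1.212 +0.183 = 136.372 m.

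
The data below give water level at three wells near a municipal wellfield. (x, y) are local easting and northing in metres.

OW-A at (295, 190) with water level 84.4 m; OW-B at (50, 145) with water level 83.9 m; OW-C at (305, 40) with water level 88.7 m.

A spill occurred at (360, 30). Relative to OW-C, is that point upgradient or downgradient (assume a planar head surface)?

upgradient

With h = a·x + b·y + c and OW-A as origin, the differences give:
  (-245)·a + (-45)·b = -0.5
  10·a + (-150)·b = +4.3
Eliminate b (×(-150) and ×(-45), subtract): 37200·a = 268.50 → a = ∂h/∂x = +0.007218
Back-substitute: b = ∂h/∂y = -0.02819.
Head at (360, 30) = 84.4 + (+0.007218)·(65) + (-0.02819)·(-160) = 89.38 m.
That is higher than the 88.7 m at OW-C, so the point is upgradient.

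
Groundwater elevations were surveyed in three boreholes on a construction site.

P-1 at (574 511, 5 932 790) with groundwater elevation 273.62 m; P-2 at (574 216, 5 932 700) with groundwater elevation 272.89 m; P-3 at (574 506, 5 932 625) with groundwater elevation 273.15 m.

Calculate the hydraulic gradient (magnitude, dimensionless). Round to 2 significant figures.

0.0032

Three-point gradient (reference P-1): Δ to P-2 = (-295, -90, -0.73), Δ to P-3 = (-5, -165, -0.47).
∂h/∂x = +0.001621, ∂h/∂y = +0.002799 (det = 48225).
|∇h| = √(0.001621² + 0.002799²) = 0.003235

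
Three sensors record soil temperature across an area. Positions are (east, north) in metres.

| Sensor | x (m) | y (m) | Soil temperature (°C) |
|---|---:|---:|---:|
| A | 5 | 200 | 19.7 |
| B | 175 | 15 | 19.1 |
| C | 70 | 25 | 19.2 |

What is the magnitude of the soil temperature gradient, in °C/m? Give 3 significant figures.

With T = a·x + b·y + c and A as origin, the differences give:
  170·a + (-185)·b = -0.6
  65·a + (-175)·b = -0.5
Eliminate b (×(-175) and ×(-185), subtract): -17725·a = 12.50 → a = ∂T/∂x = -0.0007052
Back-substitute: b = ∂T/∂y = +0.002595.
|∇f| = √(-0.0007052² + 0.002595²) = 0.002689 °C/m

0.00269 °C/m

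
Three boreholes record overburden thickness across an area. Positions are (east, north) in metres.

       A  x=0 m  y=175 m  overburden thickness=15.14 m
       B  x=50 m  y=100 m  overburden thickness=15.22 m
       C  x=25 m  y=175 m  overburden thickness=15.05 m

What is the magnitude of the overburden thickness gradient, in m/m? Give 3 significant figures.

0.00500 m/m

With d = a·x + b·y + c and A as origin, the differences give:
  50·a + (-75)·b = +0.08
  25·a + 0·b = -0.09
Eliminate b (×0 and ×(-75), subtract): 1875·a = -6.750 → a = ∂d/∂x = -0.003600
Back-substitute: b = ∂d/∂y = -0.003467.
|∇f| = √(-0.003600² + -0.003467²) = 0.004998 m/m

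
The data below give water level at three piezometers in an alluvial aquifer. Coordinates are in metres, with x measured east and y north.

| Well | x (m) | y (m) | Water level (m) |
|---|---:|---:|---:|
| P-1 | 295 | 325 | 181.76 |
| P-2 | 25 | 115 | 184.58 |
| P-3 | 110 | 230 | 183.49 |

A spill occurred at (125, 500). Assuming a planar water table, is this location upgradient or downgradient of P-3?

downgradient

Differences from P-1: to P-2 (Δx, Δy, Δh) = (-270, -210, +2.82); to P-3 = (-185, -95, +1.73).
Solve a·Δx + b·Δy = Δh: det = (-270)·(-95) − (-185)·(-210) = -13200.
∂h/∂x = [(+2.82)·(-95) − (+1.73)·(-210)] / -13200 = -0.007227
∂h/∂y = [(-270)·(+1.73) − (-185)·(+2.82)] / -13200 = -0.004136
Head at (125, 500) = 181.76 + (-0.007227)·(-170) + (-0.004136)·(175) = 182.26 m.
That is lower than the 183.49 m at P-3, so the point is downgradient.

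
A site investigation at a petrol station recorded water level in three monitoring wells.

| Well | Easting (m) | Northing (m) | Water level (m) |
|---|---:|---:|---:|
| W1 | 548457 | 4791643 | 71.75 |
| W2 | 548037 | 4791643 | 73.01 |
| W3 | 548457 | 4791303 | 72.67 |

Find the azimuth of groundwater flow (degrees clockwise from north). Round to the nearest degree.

048°

∂h/∂x = (73.01 − 71.75) / (548037 − 548457) = -0.003000
∂h/∂y = (72.67 − 71.75) / (4791303 − 4791643) = -0.002706
Flow direction (−∇h) has components (+0.003000 E, +0.002706 N).
Azimuth = atan2(E, N) = atan2(+0.003000, +0.002706) = 48.0° ≈ 048°.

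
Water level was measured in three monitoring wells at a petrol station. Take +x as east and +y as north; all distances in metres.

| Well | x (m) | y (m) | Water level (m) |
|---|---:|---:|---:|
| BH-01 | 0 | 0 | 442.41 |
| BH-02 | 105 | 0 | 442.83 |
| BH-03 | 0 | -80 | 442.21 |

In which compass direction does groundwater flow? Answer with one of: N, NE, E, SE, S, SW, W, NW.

SW

∂h/∂x = (442.83 − 442.41) / (105 − 0) = +0.004000
∂h/∂y = (442.21 − 442.41) / (-80 − 0) = +0.002500
Flow = −∇h = (-0.004000 east, -0.002500 north), which points southwest.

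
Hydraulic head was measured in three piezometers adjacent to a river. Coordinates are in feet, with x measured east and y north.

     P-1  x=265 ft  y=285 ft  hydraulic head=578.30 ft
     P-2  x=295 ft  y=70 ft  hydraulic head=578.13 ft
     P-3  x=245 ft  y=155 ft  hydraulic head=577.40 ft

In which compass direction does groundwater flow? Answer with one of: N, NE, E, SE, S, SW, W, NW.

W

Three-point gradient (reference P-1): Δ to P-2 = (30, -215, -0.17), Δ to P-3 = (-20, -130, -0.90).
∂h/∂x = +0.02090, ∂h/∂y = +0.003707 (det = -8200).
Flow = −∇h = (-0.02090 east, -0.003707 north), which points west.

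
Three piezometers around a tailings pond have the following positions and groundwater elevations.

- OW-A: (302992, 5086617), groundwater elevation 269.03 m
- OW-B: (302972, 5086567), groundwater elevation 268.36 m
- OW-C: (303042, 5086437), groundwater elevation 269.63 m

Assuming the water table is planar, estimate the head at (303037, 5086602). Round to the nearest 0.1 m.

Taking OW-A as reference: OW-B−OW-A = (-20, -50, -0.67); OW-C−OW-A = (50, -180, +0.60).
Solve a·Δx + b·Δy = Δh: det = (-20)·(-180) − 50·(-50) = 6100.
∂h/∂x = [(-0.67)·(-180) − (+0.60)·(-50)] / 6100 = +0.02469
∂h/∂y = [(-20)·(+0.60) − 50·(-0.67)] / 6100 = +0.003525
h(303037, 5086602) = 269.03 + (+0.02469)·(45) + (+0.003525)·(-15) = 269.03 +1.111 -0.053 = 270.088 m.

270.1 m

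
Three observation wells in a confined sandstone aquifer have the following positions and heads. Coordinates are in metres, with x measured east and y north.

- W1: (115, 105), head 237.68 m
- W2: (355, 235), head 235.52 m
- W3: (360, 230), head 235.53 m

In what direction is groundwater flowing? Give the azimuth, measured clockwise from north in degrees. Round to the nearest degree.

With h = a·x + b·y + c and W1 as origin, the differences give:
  240·a + 130·b = -2.16
  245·a + 125·b = -2.15
Eliminate b (×125 and ×130, subtract): -1850·a = 9.500 → a = ∂h/∂x = -0.005135
Back-substitute: b = ∂h/∂y = -0.007135.
Flow direction (−∇h) has components (+0.005135 E, +0.007135 N).
Azimuth = atan2(E, N) = atan2(+0.005135, +0.007135) = 35.7° ≈ 036°.

036°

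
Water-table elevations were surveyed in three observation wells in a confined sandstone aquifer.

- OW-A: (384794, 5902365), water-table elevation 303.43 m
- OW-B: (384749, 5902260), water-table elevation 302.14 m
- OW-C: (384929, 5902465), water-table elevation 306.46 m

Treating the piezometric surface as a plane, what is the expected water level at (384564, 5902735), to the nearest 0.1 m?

Three-point gradient (reference OW-A): Δ to OW-B = (-45, -105, -1.29), Δ to OW-C = (135, 100, +3.03).
∂h/∂x = +0.01955, ∂h/∂y = +0.003907 (det = 9675).
h(384564, 5902735) = 303.43 + (+0.01955)·(-230) + (+0.003907)·(370) = 303.43 -4.497 +1.446 = 300.379 m.

300.4 m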